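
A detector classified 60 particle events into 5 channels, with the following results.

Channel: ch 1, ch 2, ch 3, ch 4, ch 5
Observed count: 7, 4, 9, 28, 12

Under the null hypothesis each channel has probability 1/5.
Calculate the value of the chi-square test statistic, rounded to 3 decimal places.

Under H₀ each category has probability 1/5, so each expected count is 60/5 = 12.
cat         O        E   (O−E)²/E
ch 1        7       12     2.0833
ch 2        4       12     5.3333
ch 3        9       12     0.7500
ch 4       28       12    21.3333
ch 5       12       12     0.0000
Sum = 29.500

29.500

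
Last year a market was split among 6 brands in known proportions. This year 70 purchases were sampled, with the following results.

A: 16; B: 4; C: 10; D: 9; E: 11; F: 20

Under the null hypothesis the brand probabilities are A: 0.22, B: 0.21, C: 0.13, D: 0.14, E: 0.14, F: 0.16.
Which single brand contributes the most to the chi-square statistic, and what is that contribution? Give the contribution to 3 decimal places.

Expected counts E_i = n·p_i: 70×0.22 = 15.4, 70×0.21 = 14.7, 70×0.13 = 9.1, 70×0.14 = 9.8, 70×0.14 = 9.8, 70×0.16 = 11.2.
χ² = (16−15.4)²/15.4 + (4−14.7)²/14.7 + (10−9.1)²/9.1 + (9−9.8)²/9.8 + (11−9.8)²/9.8 + (20−11.2)²/11.2
   = 0.0234 + 7.7884 + 0.0890 + 0.0653 + 0.1469 + 6.9143
The largest term is for B: 7.788.

B, 7.788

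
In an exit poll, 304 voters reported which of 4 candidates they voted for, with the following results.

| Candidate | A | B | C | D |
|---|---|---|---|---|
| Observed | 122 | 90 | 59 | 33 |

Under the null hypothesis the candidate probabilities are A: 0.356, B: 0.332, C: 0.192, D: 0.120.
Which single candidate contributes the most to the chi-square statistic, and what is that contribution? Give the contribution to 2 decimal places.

Expected counts E_i = n·p_i: 304×0.356 = 108.224, 304×0.332 = 100.928, 304×0.192 = 58.368, 304×0.120 = 36.48.
A: (122 − 108.224)²/108.224 = 189.778176/108.224 = 1.754
B: (90 − 100.928)²/100.928 = 119.421184/100.928 = 1.183
C: (59 − 58.368)²/58.368 = 0.399424/58.368 = 0.007
D: (33 − 36.48)²/36.48 = 12.1104/36.48 = 0.332
The largest term is for A: 1.75.

A, 1.75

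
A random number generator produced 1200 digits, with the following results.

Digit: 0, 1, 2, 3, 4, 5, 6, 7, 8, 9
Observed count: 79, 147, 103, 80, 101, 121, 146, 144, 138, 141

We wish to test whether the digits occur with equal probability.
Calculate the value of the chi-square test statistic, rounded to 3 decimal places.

Expected count for each of the 10 categories: 1200/10 = 120.
cat         O        E   (O−E)²/E
0          79      120    14.0083
1         147      120     6.0750
2         103      120     2.4083
3          80      120    13.3333
4         101      120     3.0083
5         121      120     0.0083
6         146      120     5.6333
7         144      120     4.8000
8         138      120     2.7000
9         141      120     3.6750
Sum = 55.650

55.650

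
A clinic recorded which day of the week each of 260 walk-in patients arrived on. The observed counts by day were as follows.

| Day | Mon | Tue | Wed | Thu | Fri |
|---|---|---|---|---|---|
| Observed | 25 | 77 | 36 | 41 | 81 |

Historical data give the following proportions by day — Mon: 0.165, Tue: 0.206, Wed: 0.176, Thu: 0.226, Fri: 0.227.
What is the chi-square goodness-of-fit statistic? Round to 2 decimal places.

33.36

Expected counts E_i = n·p_i: 260×0.165 = 42.9, 260×0.206 = 53.56, 260×0.176 = 45.76, 260×0.226 = 58.76, 260×0.227 = 59.02.
Mon: (25 − 42.9)²/42.9 = 320.41/42.9 = 7.469
Tue: (77 − 53.56)²/53.56 = 549.4336/53.56 = 10.258
Wed: (36 − 45.76)²/45.76 = 95.2576/45.76 = 2.082
Thu: (41 − 58.76)²/58.76 = 315.4176/58.76 = 5.368
Fri: (81 − 59.02)²/59.02 = 483.1204/59.02 = 8.186
Sum = 33.36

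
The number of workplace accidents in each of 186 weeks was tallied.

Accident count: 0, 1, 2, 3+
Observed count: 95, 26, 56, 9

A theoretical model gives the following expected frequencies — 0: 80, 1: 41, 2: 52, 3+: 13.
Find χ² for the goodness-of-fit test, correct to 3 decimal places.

χ² = (95−80)²/80 + (26−41)²/41 + (56−52)²/52 + (9−13)²/13
   = 2.8125 + 5.4878 + 0.3077 + 1.2308
Sum = 9.839

9.839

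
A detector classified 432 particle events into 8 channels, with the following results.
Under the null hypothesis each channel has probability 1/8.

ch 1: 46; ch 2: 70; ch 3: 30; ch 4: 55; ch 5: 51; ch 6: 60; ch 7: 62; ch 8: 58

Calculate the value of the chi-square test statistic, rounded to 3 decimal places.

Under H₀ each category has probability 1/8, so each expected count is 432/8 = 54.
ch 1: (46 − 54)²/54 = 64/54 = 1.1852
ch 2: (70 − 54)²/54 = 256/54 = 4.7407
ch 3: (30 − 54)²/54 = 576/54 = 10.6667
ch 4: (55 − 54)²/54 = 1/54 = 0.0185
ch 5: (51 − 54)²/54 = 9/54 = 0.1667
ch 6: (60 − 54)²/54 = 36/54 = 0.6667
ch 7: (62 − 54)²/54 = 64/54 = 1.1852
ch 8: (58 − 54)²/54 = 16/54 = 0.2963
Sum = 18.926

18.926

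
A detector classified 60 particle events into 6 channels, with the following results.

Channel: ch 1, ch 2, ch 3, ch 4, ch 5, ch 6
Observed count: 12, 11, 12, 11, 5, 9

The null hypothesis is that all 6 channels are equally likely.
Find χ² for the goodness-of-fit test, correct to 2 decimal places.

Expected count for each of the 6 categories: 60/6 = 10.
χ² = (12−10)²/10 + (11−10)²/10 + (12−10)²/10 + (11−10)²/10 + (5−10)²/10 + (9−10)²/10
   = 0.400 + 0.100 + 0.400 + 0.100 + 2.500 + 0.100
Sum = 3.60

3.60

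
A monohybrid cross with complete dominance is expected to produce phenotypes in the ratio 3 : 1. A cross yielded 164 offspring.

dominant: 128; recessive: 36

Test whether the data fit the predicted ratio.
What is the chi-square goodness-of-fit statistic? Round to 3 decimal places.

0.813

Ratio total = 4. Expected counts: 164×3/4 = 123, 164×1/4 = 41.
cat            O        E   (O−E)²/E
dominant     128      123     0.2033
recessive     36       41     0.6098
Sum = 0.813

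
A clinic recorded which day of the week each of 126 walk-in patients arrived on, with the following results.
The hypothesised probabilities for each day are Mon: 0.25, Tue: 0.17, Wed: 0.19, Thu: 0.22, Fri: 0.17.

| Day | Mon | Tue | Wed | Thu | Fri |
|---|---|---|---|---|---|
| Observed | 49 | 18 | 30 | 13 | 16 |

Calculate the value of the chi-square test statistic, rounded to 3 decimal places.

20.990

Expected counts E_i = n·p_i: 126×0.25 = 31.5, 126×0.17 = 21.42, 126×0.19 = 23.94, 126×0.22 = 27.72, 126×0.17 = 21.42.
χ² = (49−31.5)²/31.5 + (18−21.42)²/21.42 + (30−23.94)²/23.94 + (13−27.72)²/27.72 + (16−21.42)²/21.42
   = 9.7222 + 0.5461 + 1.5340 + 7.8167 + 1.3714
Sum = 20.990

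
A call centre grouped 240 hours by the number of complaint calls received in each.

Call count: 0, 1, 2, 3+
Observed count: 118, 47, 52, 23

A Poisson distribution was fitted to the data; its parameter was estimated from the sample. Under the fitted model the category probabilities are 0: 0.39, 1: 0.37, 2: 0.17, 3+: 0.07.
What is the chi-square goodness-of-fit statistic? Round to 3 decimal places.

Expected counts E_i = n·p_i: 240×0.39 = 93.6, 240×0.37 = 88.8, 240×0.17 = 40.8, 240×0.07 = 16.8.
χ² = (118−93.6)²/93.6 + (47−88.8)²/88.8 + (52−40.8)²/40.8 + (23−16.8)²/16.8
   = 6.3607 + 19.6761 + 3.0745 + 2.2881
Sum = 31.399

31.399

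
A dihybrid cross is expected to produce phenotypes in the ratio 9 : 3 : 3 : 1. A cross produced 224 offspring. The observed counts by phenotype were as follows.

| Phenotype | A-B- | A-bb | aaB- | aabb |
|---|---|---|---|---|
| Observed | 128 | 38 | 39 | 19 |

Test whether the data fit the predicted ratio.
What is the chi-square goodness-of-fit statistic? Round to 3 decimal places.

Ratio total = 16. Expected counts: 224×9/16 = 126, 224×3/16 = 42, 224×3/16 = 42, 224×1/16 = 14.
cat         O        E   (O−E)²/E
A-B-      128      126     0.0317
A-bb       38       42     0.3810
aaB-       39       42     0.2143
aabb       19       14     1.7857
Sum = 2.413

2.413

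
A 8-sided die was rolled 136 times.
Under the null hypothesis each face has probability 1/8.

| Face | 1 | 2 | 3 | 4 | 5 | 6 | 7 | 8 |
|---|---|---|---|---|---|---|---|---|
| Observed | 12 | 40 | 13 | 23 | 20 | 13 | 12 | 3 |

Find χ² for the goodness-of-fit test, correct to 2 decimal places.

Under H₀ each category has probability 1/8, so each expected count is 136/8 = 17.
χ² = (12−17)²/17 + (40−17)²/17 + (13−17)²/17 + (23−17)²/17 + (20−17)²/17 + (13−17)²/17 + (12−17)²/17 + (3−17)²/17
   = 1.471 + 31.118 + 0.941 + 2.118 + 0.529 + 0.941 + 1.471 + 11.529
Sum = 50.12

50.12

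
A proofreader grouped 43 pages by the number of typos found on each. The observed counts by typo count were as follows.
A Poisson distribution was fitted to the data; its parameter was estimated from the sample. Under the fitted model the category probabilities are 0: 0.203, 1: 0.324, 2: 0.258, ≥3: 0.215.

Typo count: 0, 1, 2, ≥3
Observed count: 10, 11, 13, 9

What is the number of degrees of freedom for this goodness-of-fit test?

2

There are k = 4 categories and 1 parameter estimated from the data, so df = 4 − 1 − 1 = 2.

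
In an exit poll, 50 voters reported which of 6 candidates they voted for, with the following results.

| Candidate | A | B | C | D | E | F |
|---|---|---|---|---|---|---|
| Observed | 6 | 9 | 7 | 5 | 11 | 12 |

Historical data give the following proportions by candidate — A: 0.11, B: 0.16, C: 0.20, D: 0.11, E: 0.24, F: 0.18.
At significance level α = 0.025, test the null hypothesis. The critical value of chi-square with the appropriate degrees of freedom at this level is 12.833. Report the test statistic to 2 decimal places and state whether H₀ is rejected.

Expected counts E_i = n·p_i: 50×0.11 = 5.5, 50×0.16 = 8, 50×0.20 = 10, 50×0.11 = 5.5, 50×0.24 = 12, 50×0.18 = 9.
cat         O        E   (O−E)²/E
A           6      5.5      0.045
B           9        8      0.125
C           7       10      0.900
D           5      5.5      0.045
E          11       12      0.083
F          12        9      1.000
Sum = 2.20
df = 5. Since 2.20 < 12.833, we do not reject H₀.

2.20; do not reject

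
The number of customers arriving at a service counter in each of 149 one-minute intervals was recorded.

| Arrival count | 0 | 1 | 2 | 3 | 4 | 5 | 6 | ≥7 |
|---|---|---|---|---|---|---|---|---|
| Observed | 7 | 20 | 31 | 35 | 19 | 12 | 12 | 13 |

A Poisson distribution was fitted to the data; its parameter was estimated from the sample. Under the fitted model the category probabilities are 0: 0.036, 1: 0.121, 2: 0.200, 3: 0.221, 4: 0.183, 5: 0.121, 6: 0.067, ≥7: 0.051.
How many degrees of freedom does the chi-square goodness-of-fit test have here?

6

There are k = 8 categories and 1 parameter estimated from the data, so df = 8 − 1 − 1 = 6.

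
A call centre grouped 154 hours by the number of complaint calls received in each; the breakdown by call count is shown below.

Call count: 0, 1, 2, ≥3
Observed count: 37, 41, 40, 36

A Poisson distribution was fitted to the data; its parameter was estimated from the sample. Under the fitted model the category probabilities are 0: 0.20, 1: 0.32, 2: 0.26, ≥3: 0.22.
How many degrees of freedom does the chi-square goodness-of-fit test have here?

There are k = 4 categories and 1 parameter estimated from the data, so df = 4 − 1 − 1 = 2.

2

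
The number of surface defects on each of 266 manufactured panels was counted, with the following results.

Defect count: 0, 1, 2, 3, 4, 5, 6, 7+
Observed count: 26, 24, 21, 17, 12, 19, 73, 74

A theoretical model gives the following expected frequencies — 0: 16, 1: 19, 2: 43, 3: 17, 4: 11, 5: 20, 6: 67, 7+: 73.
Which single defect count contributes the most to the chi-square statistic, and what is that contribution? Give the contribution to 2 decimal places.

2, 11.26

χ² = (26−16)²/16 + (24−19)²/19 + (21−43)²/43 + (17−17)²/17 + (12−11)²/11 + (19−20)²/20 + (73−67)²/67 + (74−73)²/73
   = 6.250 + 1.316 + 11.256 + 0.000 + 0.091 + 0.050 + 0.537 + 0.014
The largest term is for 2: 11.26.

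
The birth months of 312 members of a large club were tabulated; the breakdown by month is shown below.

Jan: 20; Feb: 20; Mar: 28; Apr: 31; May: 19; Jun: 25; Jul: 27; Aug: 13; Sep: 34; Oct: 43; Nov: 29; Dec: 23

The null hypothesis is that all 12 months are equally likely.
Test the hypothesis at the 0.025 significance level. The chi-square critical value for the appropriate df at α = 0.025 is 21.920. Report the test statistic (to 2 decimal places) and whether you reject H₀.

Under H₀ each category has probability 1/12, so each expected count is 312/12 = 26.
χ² = (20−26)²/26 + (20−26)²/26 + (28−26)²/26 + (31−26)²/26 + (19−26)²/26 + (25−26)²/26 + (27−26)²/26 + (13−26)²/26 + (34−26)²/26 + (43−26)²/26 + (29−26)²/26 + (23−26)²/26
   = 1.385 + 1.385 + 0.154 + 0.962 + 1.885 + 0.038 + 0.038 + 6.500 + 2.462 + 11.115 + 0.346 + 0.346
Sum = 26.62
df = 11. Since 26.62 > 21.920, we reject H₀.

26.62; reject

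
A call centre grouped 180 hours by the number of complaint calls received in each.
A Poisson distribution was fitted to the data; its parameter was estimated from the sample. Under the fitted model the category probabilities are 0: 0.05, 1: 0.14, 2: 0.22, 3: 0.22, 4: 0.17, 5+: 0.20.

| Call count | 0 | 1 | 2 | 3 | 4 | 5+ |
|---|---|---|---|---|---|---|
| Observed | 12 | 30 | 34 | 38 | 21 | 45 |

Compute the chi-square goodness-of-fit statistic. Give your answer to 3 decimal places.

8.033

Expected counts E_i = n·p_i: 180×0.05 = 9, 180×0.14 = 25.2, 180×0.22 = 39.6, 180×0.22 = 39.6, 180×0.17 = 30.6, 180×0.20 = 36.
cat         O        E   (O−E)²/E
0          12        9     1.0000
1          30     25.2     0.9143
2          34     39.6     0.7919
3          38     39.6     0.0646
4          21     30.6     3.0118
5+         45       36     2.2500
Sum = 8.033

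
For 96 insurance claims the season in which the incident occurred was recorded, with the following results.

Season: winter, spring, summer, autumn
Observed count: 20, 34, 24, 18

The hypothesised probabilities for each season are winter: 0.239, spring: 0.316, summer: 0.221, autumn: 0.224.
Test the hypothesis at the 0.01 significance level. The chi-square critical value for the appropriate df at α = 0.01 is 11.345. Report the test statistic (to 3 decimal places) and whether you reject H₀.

1.757; do not reject

Expected counts E_i = n·p_i: 96×0.239 = 22.944, 96×0.316 = 30.336, 96×0.221 = 21.216, 96×0.224 = 21.504.
winter: (20 − 22.944)²/22.944 = 8.667136/22.944 = 0.3778
spring: (34 − 30.336)²/30.336 = 13.424896/30.336 = 0.4425
summer: (24 − 21.216)²/21.216 = 7.750656/21.216 = 0.3653
autumn: (18 − 21.504)²/21.504 = 12.278016/21.504 = 0.5710
Sum = 1.757
df = 3. Since 1.757 < 11.345, we do not reject H₀.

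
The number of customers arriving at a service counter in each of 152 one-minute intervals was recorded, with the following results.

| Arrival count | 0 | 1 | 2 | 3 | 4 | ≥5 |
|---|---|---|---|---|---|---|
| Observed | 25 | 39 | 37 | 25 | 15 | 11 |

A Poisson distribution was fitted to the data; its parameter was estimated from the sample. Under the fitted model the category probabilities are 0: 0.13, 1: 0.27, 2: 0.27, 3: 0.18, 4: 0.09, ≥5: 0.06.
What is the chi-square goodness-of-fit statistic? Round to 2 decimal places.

Expected counts E_i = n·p_i: 152×0.13 = 19.76, 152×0.27 = 41.04, 152×0.27 = 41.04, 152×0.18 = 27.36, 152×0.09 = 13.68, 152×0.06 = 9.12.
0: (25 − 19.76)²/19.76 = 27.4576/19.76 = 1.390
1: (39 − 41.04)²/41.04 = 4.1616/41.04 = 0.101
2: (37 − 41.04)²/41.04 = 16.3216/41.04 = 0.398
3: (25 − 27.36)²/27.36 = 5.5696/27.36 = 0.204
4: (15 − 13.68)²/13.68 = 1.7424/13.68 = 0.127
≥5: (11 − 9.12)²/9.12 = 3.5344/9.12 = 0.388
Sum = 2.61

2.61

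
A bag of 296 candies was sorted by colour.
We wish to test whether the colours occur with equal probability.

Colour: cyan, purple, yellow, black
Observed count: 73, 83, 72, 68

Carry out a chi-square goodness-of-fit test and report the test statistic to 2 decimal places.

1.65

Expected count for each of the 4 categories: 296/4 = 74.
χ² = (73−74)²/74 + (83−74)²/74 + (72−74)²/74 + (68−74)²/74
   = 0.014 + 1.095 + 0.054 + 0.486
Sum = 1.65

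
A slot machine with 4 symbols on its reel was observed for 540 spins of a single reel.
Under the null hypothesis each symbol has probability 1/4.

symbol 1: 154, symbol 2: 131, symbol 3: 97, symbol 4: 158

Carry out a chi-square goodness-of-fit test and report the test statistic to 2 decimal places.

Under H₀ each category has probability 1/4, so each expected count is 540/4 = 135.
symbol 1: (154 − 135)²/135 = 361/135 = 2.674
symbol 2: (131 − 135)²/135 = 16/135 = 0.119
symbol 3: (97 − 135)²/135 = 1444/135 = 10.696
symbol 4: (158 − 135)²/135 = 529/135 = 3.919
Sum = 17.41

17.41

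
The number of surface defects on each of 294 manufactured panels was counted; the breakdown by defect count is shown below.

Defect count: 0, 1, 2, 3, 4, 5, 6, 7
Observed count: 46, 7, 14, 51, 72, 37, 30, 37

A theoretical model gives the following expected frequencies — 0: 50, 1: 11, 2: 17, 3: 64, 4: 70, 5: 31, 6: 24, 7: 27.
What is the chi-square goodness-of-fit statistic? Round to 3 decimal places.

0: (46 − 50)²/50 = 16/50 = 0.3200
1: (7 − 11)²/11 = 16/11 = 1.4545
2: (14 − 17)²/17 = 9/17 = 0.5294
3: (51 − 64)²/64 = 169/64 = 2.6406
4: (72 − 70)²/70 = 4/70 = 0.0571
5: (37 − 31)²/31 = 36/31 = 1.1613
6: (30 − 24)²/24 = 36/24 = 1.5000
7: (37 − 27)²/27 = 100/27 = 3.7037
Sum = 11.367

11.367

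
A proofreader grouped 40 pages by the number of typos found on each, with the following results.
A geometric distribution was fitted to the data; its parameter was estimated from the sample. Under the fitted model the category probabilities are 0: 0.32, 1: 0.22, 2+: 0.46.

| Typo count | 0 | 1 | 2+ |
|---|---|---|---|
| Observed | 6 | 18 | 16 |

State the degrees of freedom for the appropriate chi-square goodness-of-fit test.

1

There are k = 3 categories and 1 parameter estimated from the data, so df = 3 − 1 − 1 = 1.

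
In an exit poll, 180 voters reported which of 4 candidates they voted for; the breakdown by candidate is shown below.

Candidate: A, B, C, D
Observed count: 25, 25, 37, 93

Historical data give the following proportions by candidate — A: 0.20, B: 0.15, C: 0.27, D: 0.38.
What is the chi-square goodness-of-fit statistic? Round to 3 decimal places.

15.125

Expected counts E_i = n·p_i: 180×0.20 = 36, 180×0.15 = 27, 180×0.27 = 48.6, 180×0.38 = 68.4.
A: (25 − 36)²/36 = 121/36 = 3.3611
B: (25 − 27)²/27 = 4/27 = 0.1481
C: (37 − 48.6)²/48.6 = 134.56/48.6 = 2.7687
D: (93 − 68.4)²/68.4 = 605.16/68.4 = 8.8474
Sum = 15.125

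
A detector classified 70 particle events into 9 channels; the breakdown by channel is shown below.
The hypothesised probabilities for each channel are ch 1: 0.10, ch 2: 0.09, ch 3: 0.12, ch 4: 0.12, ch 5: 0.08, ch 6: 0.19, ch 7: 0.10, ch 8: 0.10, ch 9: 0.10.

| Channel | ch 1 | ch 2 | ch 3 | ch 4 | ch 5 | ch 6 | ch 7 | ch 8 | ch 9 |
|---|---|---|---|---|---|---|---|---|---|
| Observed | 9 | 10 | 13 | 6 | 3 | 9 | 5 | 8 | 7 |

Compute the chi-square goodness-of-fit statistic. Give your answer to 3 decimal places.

Expected counts E_i = n·p_i: 70×0.10 = 7, 70×0.09 = 6.3, 70×0.12 = 8.4, 70×0.12 = 8.4, 70×0.08 = 5.6, 70×0.19 = 13.3, 70×0.10 = 7, 70×0.10 = 7, 70×0.10 = 7.
χ² = (9−7)²/7 + (10−6.3)²/6.3 + (13−8.4)²/8.4 + (6−8.4)²/8.4 + (3−5.6)²/5.6 + (9−13.3)²/13.3 + (5−7)²/7 + (8−7)²/7 + (7−7)²/7
   = 0.5714 + 2.1730 + 2.5190 + 0.6857 + 1.2071 + 1.3902 + 0.5714 + 0.1429 + 0.0000
Sum = 9.261

9.261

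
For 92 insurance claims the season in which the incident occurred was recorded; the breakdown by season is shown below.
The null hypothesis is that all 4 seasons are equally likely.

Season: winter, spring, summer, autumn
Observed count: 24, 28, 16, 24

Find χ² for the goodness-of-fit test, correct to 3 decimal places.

Under H₀ each category has probability 1/4, so each expected count is 92/4 = 23.
χ² = (24−23)²/23 + (28−23)²/23 + (16−23)²/23 + (24−23)²/23
   = 0.0435 + 1.0870 + 2.1304 + 0.0435
Sum = 3.304

3.304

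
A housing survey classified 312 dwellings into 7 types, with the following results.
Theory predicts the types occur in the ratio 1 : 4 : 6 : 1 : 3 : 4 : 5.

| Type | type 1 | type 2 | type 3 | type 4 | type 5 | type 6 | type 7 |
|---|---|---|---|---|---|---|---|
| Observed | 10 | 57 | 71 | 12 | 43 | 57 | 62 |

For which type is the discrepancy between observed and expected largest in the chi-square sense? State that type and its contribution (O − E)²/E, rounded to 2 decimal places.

type 1, 0.69

Ratio total = 24. Expected counts: 312×1/24 = 13, 312×4/24 = 52, 312×6/24 = 78, 312×1/24 = 13, 312×3/24 = 39, 312×4/24 = 52, 312×5/24 = 65.
χ² = (10−13)²/13 + (57−52)²/52 + (71−78)²/78 + (12−13)²/13 + (43−39)²/39 + (57−52)²/52 + (62−65)²/65
   = 0.692 + 0.481 + 0.628 + 0.077 + 0.410 + 0.481 + 0.138
The largest term is for type 1: 0.69.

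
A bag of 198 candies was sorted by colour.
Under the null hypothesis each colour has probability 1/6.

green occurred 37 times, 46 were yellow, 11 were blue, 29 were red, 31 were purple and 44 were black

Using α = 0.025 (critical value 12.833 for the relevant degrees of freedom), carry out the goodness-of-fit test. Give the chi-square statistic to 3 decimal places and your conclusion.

Under H₀ each category has probability 1/6, so each expected count is 198/6 = 33.
green: (37 − 33)²/33 = 16/33 = 0.4848
yellow: (46 − 33)²/33 = 169/33 = 5.1212
blue: (11 − 33)²/33 = 484/33 = 14.6667
red: (29 − 33)²/33 = 16/33 = 0.4848
purple: (31 − 33)²/33 = 4/33 = 0.1212
black: (44 − 33)²/33 = 121/33 = 3.6667
Sum = 24.545
df = 5. Since 24.545 > 12.833, we reject H₀.

24.545; reject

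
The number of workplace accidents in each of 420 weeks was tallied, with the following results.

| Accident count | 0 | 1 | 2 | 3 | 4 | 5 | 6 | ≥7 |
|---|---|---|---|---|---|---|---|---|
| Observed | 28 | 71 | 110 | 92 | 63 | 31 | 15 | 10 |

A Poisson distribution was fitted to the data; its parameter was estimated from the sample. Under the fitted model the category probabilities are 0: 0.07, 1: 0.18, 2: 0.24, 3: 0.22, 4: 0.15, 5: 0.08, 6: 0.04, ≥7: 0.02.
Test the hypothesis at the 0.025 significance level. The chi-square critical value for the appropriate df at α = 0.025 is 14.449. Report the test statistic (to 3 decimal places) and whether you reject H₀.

1.887; do not reject

Expected counts E_i = n·p_i: 420×0.07 = 29.4, 420×0.18 = 75.6, 420×0.24 = 100.8, 420×0.22 = 92.4, 420×0.15 = 63, 420×0.08 = 33.6, 420×0.04 = 16.8, 420×0.02 = 8.4.
cat         O        E   (O−E)²/E
0          28     29.4     0.0667
1          71     75.6     0.2799
2         110    100.8     0.8397
3          92     92.4     0.0017
4          63       63     0.0000
5          31     33.6     0.2012
6          15     16.8     0.1929
≥7         10      8.4     0.3048
Sum = 1.887
df = 6. Since 1.887 < 14.449, we do not reject H₀.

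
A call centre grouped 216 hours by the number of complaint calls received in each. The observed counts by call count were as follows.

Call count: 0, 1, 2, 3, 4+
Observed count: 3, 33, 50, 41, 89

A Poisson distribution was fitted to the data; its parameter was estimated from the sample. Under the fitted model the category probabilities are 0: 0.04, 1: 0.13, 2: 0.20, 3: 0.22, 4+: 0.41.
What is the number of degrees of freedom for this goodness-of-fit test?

There are k = 5 categories and 1 parameter estimated from the data, so df = 5 − 1 − 1 = 3.

3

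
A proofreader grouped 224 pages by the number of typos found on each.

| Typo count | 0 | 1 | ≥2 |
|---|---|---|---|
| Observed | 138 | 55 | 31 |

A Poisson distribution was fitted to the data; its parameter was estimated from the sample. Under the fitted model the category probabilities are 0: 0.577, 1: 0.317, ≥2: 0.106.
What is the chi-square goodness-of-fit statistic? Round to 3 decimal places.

6.419

Expected counts E_i = n·p_i: 224×0.577 = 129.248, 224×0.317 = 71.008, 224×0.106 = 23.744.
cat         O        E   (O−E)²/E
0         138  129.248     0.5926
1          55   71.008     3.6088
≥2         31   23.744     2.2174
Sum = 6.419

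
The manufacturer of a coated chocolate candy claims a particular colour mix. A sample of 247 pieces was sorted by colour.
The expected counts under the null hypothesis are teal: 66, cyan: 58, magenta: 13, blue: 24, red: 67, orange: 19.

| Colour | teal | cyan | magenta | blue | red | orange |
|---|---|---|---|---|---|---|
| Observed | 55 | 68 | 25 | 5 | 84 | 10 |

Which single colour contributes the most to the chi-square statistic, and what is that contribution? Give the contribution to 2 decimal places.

blue, 15.04

χ² = (55−66)²/66 + (68−58)²/58 + (25−13)²/13 + (5−24)²/24 + (84−67)²/67 + (10−19)²/19
   = 1.833 + 1.724 + 11.077 + 15.042 + 4.313 + 4.263
The largest term is for blue: 15.04.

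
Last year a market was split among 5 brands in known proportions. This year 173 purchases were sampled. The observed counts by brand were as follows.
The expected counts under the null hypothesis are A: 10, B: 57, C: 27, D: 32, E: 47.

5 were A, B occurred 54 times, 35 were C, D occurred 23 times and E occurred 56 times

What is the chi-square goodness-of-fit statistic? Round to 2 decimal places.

9.28

A: (5 − 10)²/10 = 25/10 = 2.500
B: (54 − 57)²/57 = 9/57 = 0.158
C: (35 − 27)²/27 = 64/27 = 2.370
D: (23 − 32)²/32 = 81/32 = 2.531
E: (56 − 47)²/47 = 81/47 = 1.723
Sum = 9.28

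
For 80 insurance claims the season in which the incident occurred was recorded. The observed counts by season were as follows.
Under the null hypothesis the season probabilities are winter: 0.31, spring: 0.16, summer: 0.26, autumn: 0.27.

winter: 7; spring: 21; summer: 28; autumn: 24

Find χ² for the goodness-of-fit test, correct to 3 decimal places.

Expected counts E_i = n·p_i: 80×0.31 = 24.8, 80×0.16 = 12.8, 80×0.26 = 20.8, 80×0.27 = 21.6.
winter: (7 − 24.8)²/24.8 = 316.84/24.8 = 12.7758
spring: (21 − 12.8)²/12.8 = 67.24/12.8 = 5.2531
summer: (28 − 20.8)²/20.8 = 51.84/20.8 = 2.4923
autumn: (24 − 21.6)²/21.6 = 5.76/21.6 = 0.2667
Sum = 20.788

20.788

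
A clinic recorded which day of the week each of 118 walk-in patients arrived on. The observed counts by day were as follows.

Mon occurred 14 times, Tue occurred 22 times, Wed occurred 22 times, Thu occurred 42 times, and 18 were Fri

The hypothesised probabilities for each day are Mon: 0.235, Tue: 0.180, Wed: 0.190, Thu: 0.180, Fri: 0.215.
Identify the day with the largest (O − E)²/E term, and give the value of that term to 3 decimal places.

Expected counts E_i = n·p_i: 118×0.235 = 27.73, 118×0.180 = 21.24, 118×0.190 = 22.42, 118×0.180 = 21.24, 118×0.215 = 25.37.
cat         O        E   (O−E)²/E
Mon        14    27.73     6.7982
Tue        22    21.24     0.0272
Wed        22    22.42     0.0079
Thu        42    21.24    20.2908
Fri        18    25.37     2.1410
The largest term is for Thu: 20.291.

Thu, 20.291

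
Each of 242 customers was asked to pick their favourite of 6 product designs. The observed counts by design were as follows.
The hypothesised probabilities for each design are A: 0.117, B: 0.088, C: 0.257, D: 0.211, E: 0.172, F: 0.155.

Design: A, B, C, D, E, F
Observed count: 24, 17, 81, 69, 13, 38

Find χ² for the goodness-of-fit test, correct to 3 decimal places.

33.203

Expected counts E_i = n·p_i: 242×0.117 = 28.314, 242×0.088 = 21.296, 242×0.257 = 62.194, 242×0.211 = 51.062, 242×0.172 = 41.624, 242×0.155 = 37.51.
χ² = (24−28.314)²/28.314 + (17−21.296)²/21.296 + (81−62.194)²/62.194 + (69−51.062)²/51.062 + (13−41.624)²/41.624 + (38−37.51)²/37.51
   = 0.6573 + 0.8666 + 5.6865 + 6.3016 + 19.6842 + 0.0064
Sum = 33.203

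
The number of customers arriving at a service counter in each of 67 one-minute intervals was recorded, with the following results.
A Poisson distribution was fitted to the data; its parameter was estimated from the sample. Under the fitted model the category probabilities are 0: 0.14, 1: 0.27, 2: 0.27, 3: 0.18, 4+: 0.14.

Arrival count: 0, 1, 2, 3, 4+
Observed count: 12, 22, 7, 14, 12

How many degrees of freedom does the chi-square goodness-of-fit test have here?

3

There are k = 5 categories and 1 parameter estimated from the data, so df = 5 − 1 − 1 = 3.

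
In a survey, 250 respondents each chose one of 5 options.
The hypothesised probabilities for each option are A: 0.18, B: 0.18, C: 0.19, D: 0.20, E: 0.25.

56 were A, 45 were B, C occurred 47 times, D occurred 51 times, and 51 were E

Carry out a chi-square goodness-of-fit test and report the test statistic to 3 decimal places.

Expected counts E_i = n·p_i: 250×0.18 = 45, 250×0.18 = 45, 250×0.19 = 47.5, 250×0.20 = 50, 250×0.25 = 62.5.
A: (56 − 45)²/45 = 121/45 = 2.6889
B: (45 − 45)²/45 = 0/45 = 0.0000
C: (47 − 47.5)²/47.5 = 0.25/47.5 = 0.0053
D: (51 − 50)²/50 = 1/50 = 0.0200
E: (51 − 62.5)²/62.5 = 132.25/62.5 = 2.1160
Sum = 4.830

4.830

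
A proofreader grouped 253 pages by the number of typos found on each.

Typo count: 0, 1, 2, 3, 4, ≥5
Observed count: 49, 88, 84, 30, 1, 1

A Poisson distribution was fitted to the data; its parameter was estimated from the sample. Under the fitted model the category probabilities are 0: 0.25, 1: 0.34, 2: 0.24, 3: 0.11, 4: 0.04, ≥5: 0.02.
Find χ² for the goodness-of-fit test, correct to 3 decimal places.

23.827

Expected counts E_i = n·p_i: 253×0.25 = 63.25, 253×0.34 = 86.02, 253×0.24 = 60.72, 253×0.11 = 27.83, 253×0.04 = 10.12, 253×0.02 = 5.06.
0: (49 − 63.25)²/63.25 = 203.0625/63.25 = 3.2105
1: (88 − 86.02)²/86.02 = 3.9204/86.02 = 0.0456
2: (84 − 60.72)²/60.72 = 541.9584/60.72 = 8.9255
3: (30 − 27.83)²/27.83 = 4.7089/27.83 = 0.1692
4: (1 − 10.12)²/10.12 = 83.1744/10.12 = 8.2188
≥5: (1 − 5.06)²/5.06 = 16.4836/5.06 = 3.2576
Sum = 23.827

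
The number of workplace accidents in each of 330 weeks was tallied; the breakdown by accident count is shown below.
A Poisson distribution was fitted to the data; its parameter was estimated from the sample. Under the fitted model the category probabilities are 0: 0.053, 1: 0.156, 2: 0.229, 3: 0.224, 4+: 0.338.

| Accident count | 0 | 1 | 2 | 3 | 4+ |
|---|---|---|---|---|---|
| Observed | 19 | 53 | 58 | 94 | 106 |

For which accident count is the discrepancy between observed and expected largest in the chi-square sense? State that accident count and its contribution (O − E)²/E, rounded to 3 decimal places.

3, 5.455

Expected counts E_i = n·p_i: 330×0.053 = 17.49, 330×0.156 = 51.48, 330×0.229 = 75.57, 330×0.224 = 73.92, 330×0.338 = 111.54.
χ² = (19−17.49)²/17.49 + (53−51.48)²/51.48 + (58−75.57)²/75.57 + (94−73.92)²/73.92 + (106−111.54)²/111.54
   = 0.1304 + 0.0449 + 4.0850 + 5.4546 + 0.2752
The largest term is for 3: 5.455.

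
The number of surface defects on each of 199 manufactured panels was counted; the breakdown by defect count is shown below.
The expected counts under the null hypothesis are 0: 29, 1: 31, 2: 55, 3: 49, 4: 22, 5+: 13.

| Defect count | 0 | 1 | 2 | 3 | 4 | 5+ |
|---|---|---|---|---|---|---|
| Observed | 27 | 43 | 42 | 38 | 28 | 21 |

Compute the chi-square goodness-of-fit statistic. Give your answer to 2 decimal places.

16.88

cat         O        E   (O−E)²/E
0          27       29      0.138
1          43       31      4.645
2          42       55      3.073
3          38       49      2.469
4          28       22      1.636
5+         21       13      4.923
Sum = 16.88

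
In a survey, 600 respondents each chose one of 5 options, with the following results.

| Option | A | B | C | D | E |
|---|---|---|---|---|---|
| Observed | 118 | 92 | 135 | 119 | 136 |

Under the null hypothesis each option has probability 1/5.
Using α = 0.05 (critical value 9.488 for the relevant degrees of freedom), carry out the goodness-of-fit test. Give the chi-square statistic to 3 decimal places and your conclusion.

Expected count for each of the 5 categories: 600/5 = 120.
cat         O        E   (O−E)²/E
A         118      120     0.0333
B          92      120     6.5333
C         135      120     1.8750
D         119      120     0.0083
E         136      120     2.1333
Sum = 10.583
df = 4. Since 10.583 > 9.488, we reject H₀.

10.583; reject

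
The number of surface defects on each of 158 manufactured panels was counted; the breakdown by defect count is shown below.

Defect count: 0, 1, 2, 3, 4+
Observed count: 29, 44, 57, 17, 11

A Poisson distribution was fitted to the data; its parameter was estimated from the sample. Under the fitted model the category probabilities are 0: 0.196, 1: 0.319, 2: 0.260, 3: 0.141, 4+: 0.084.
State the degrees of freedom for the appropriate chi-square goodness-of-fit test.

There are k = 5 categories and 1 parameter estimated from the data, so df = 5 − 1 − 1 = 3.

3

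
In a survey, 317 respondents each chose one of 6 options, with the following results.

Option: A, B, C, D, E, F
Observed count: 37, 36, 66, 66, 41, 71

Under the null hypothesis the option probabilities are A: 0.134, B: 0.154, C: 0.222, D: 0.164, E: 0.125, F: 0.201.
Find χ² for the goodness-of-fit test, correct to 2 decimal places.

9.00

Expected counts E_i = n·p_i: 317×0.134 = 42.478, 317×0.154 = 48.818, 317×0.222 = 70.374, 317×0.164 = 51.988, 317×0.125 = 39.625, 317×0.201 = 63.717.
χ² = (37−42.478)²/42.478 + (36−48.818)²/48.818 + (66−70.374)²/70.374 + (66−51.988)²/51.988 + (41−39.625)²/39.625 + (71−63.717)²/63.717
   = 0.706 + 3.366 + 0.272 + 3.777 + 0.048 + 0.832
Sum = 9.00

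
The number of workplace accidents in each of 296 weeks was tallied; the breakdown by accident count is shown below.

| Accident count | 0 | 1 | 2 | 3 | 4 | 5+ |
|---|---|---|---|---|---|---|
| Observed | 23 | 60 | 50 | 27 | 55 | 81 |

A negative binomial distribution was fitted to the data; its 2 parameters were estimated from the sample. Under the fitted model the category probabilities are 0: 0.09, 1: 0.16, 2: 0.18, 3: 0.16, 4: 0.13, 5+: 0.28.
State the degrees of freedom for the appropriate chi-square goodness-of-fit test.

3

There are k = 6 categories and 2 parameters estimated from the data, so df = 6 − 1 − 2 = 3.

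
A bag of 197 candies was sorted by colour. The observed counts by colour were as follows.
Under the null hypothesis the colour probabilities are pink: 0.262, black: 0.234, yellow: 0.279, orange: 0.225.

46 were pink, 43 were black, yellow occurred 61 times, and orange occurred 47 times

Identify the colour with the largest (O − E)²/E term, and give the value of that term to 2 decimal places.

Expected counts E_i = n·p_i: 197×0.262 = 51.614, 197×0.234 = 46.098, 197×0.279 = 54.963, 197×0.225 = 44.325.
pink: (46 − 51.614)²/51.614 = 31.516996/51.614 = 0.611
black: (43 − 46.098)²/46.098 = 9.597604/46.098 = 0.208
yellow: (61 − 54.963)²/54.963 = 36.445369/54.963 = 0.663
orange: (47 − 44.325)²/44.325 = 7.155625/44.325 = 0.161
The largest term is for yellow: 0.66.

yellow, 0.66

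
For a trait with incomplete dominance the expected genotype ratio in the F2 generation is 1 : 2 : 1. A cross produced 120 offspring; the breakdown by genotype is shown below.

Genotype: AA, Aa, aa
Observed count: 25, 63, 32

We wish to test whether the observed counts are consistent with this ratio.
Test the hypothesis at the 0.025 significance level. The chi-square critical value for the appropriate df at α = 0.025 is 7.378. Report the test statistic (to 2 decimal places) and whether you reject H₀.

Ratio total = 4. Expected counts: 120×1/4 = 30, 120×2/4 = 60, 120×1/4 = 30.
χ² = (25−30)²/30 + (63−60)²/60 + (32−30)²/30
   = 0.833 + 0.150 + 0.133
Sum = 1.12
df = 2. Since 1.12 < 7.378, we do not reject H₀.

1.12; do not reject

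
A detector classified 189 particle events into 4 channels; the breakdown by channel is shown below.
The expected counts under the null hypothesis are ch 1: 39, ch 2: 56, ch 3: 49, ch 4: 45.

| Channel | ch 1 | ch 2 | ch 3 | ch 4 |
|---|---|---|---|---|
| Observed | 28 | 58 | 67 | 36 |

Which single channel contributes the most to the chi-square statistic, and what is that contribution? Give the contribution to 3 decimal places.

ch 1: (28 − 39)²/39 = 121/39 = 3.1026
ch 2: (58 − 56)²/56 = 4/56 = 0.0714
ch 3: (67 − 49)²/49 = 324/49 = 6.6122
ch 4: (36 − 45)²/45 = 81/45 = 1.8000
The largest term is for ch 3: 6.612.

ch 3, 6.612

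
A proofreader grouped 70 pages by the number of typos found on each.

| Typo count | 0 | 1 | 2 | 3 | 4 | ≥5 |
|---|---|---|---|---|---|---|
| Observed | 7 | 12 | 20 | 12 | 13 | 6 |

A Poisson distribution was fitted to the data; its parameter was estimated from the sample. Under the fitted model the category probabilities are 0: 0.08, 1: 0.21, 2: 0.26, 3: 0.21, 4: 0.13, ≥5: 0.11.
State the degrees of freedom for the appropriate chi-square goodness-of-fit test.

4

There are k = 6 categories and 1 parameter estimated from the data, so df = 6 − 1 − 1 = 4.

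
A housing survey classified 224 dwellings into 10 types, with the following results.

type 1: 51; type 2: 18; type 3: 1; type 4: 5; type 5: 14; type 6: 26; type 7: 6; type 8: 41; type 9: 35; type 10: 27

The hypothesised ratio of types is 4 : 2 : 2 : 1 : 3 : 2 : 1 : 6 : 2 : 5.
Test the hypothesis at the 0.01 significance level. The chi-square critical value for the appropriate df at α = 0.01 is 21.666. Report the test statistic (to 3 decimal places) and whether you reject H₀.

65.444; reject

Ratio total = 28. Expected counts: 224×4/28 = 32, 224×2/28 = 16, 224×2/28 = 16, 224×1/28 = 8, 224×3/28 = 24, 224×2/28 = 16, 224×1/28 = 8, 224×6/28 = 48, 224×2/28 = 16, 224×5/28 = 40.
χ² = (51−32)²/32 + (18−16)²/16 + (1−16)²/16 + (5−8)²/8 + (14−24)²/24 + (26−16)²/16 + (6−8)²/8 + (41−48)²/48 + (35−16)²/16 + (27−40)²/40
   = 11.2813 + 0.2500 + 14.0625 + 1.1250 + 4.1667 + 6.2500 + 0.5000 + 1.0208 + 22.5625 + 4.2250
Sum = 65.444
df = 9. Since 65.444 > 21.666, we reject H₀.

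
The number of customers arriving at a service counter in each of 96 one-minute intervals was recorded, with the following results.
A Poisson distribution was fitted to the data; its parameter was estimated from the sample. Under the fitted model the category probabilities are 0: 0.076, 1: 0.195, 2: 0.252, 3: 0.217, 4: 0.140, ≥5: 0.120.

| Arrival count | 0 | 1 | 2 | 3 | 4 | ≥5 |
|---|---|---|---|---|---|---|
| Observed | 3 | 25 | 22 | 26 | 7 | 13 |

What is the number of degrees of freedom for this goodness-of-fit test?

There are k = 6 categories and 1 parameter estimated from the data, so df = 6 − 1 − 1 = 4.

4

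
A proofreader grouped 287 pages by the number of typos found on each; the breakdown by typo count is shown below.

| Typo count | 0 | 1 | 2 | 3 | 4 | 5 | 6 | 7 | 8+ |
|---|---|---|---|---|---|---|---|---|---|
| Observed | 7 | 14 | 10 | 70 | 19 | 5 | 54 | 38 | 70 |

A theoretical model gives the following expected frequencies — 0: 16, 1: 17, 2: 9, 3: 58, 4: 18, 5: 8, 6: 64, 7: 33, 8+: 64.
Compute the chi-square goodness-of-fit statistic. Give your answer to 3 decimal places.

12.249

0: (7 − 16)²/16 = 81/16 = 5.0625
1: (14 − 17)²/17 = 9/17 = 0.5294
2: (10 − 9)²/9 = 1/9 = 0.1111
3: (70 − 58)²/58 = 144/58 = 2.4828
4: (19 − 18)²/18 = 1/18 = 0.0556
5: (5 − 8)²/8 = 9/8 = 1.1250
6: (54 − 64)²/64 = 100/64 = 1.5625
7: (38 − 33)²/33 = 25/33 = 0.7576
8+: (70 − 64)²/64 = 36/64 = 0.5625
Sum = 12.249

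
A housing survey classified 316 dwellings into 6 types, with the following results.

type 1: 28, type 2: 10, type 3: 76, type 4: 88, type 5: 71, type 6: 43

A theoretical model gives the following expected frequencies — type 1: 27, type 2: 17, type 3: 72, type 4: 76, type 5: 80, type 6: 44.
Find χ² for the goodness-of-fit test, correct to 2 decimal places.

6.07

cat         O        E   (O−E)²/E
type 1     28       27      0.037
type 2     10       17      2.882
type 3     76       72      0.222
type 4     88       76      1.895
type 5     71       80      1.013
type 6     43       44      0.023
Sum = 6.07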